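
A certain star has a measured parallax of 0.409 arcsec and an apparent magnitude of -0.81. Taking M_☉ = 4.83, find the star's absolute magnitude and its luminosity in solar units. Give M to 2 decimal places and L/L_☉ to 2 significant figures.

d = 1/p = 1/0.409″ = 2.445 pc
M = m − 5 log₁₀ d + 5 = -0.81 − 5·0.3883 + 5 = 2.249
M − M_☉ = 2.249 − 4.83 = -2.581
L/L_☉ = 10^(−0.4 × -2.581) = 10.78

M ≈ 2.25; L/L_☉ ≈ 11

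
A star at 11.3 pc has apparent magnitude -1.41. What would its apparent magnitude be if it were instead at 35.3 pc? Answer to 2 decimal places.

m ≈ 1.06

Flux ∝ 1/d², so Δm = 5 log₁₀(d₂/d₁) = 5 log₁₀(35.3/11.3) = 2.473
m₂ = m₁ + Δm = -1.41 + (2.473) = 1.063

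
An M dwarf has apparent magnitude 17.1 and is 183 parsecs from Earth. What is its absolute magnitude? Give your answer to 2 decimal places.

5 log₁₀(d/10 pc) = 5 log₁₀(183.0) − 5 = 6.312
M = m − 5 log₁₀(d/10) = 17.1 − 6.312 = 10.788

M ≈ 10.79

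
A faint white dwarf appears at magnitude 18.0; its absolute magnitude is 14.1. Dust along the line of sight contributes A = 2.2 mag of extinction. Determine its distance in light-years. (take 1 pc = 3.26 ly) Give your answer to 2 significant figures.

d ≈ 71 ly

m − M = 5 log₁₀(d/10 pc) + A  ⇒  18.0 − (14.1) − 2.2 = 5 log₁₀(d/10)
1.700 = 5 log₁₀(d/10)
log₁₀ d = (m − M − A)/5 + 1 = 1.3400
d = 10^1.3400 = 21.88 pc
= 71.32 ly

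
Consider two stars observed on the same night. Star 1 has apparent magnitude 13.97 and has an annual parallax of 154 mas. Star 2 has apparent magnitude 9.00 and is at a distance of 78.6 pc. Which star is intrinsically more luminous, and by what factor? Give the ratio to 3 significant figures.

Star 1: p = 154 mas = 0.154″ → d = 1/p = 6.494 pc
Star 1: M = m − 5 log₁₀ d + 5 = 13.97 − 5·0.8125 + 5 = 14.908
Star 2: M = m − 5 log₁₀ d + 5 = 9.00 − 5·1.8954 + 5 = 4.523
ΔM = M_1 − M_2 = 14.908 − (4.523) = 10.385; smaller M is more luminous → Star 2.
L ratio = 10^(0.4 |ΔM|) = 10^4.154 = 14250

Star 2 is more luminous, by a factor of 14300.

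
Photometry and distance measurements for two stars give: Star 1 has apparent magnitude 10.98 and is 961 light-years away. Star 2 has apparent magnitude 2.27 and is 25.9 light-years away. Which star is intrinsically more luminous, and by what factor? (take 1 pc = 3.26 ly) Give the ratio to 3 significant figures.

Star 2 is more luminous, by a factor of 2.21.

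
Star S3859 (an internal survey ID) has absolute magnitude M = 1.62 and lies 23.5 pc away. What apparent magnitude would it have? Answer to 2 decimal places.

m ≈ 3.48

m = M + 5 log₁₀ d − 5 = 1.62 + 5·1.3711 − 5 = 3.475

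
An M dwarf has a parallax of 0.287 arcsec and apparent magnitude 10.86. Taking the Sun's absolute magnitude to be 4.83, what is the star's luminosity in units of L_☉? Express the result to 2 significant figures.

d = 1/p = 1/0.287″ = 3.484 pc
M = m − 5 log₁₀ d + 5 = 10.86 − 5·0.5421 + 5 = 13.149
M − M_☉ = 13.149 − 4.83 = 8.319
L/L_☉ = 10^(−0.4 × 8.319) = 4.701×10^-4

L/L_☉ ≈ 4.7×10^-4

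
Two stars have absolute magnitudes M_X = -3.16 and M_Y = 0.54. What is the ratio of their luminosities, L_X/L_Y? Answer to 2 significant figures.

ΔM = M_X − M_Y = -3.70
L_X/L_Y = 10^(−0.4 ΔM) = 10^1.480 = 30.20

L_X/L_Y ≈ 30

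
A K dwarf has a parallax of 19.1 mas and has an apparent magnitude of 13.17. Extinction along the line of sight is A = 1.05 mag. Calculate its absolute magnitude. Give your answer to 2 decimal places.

M ≈ 8.53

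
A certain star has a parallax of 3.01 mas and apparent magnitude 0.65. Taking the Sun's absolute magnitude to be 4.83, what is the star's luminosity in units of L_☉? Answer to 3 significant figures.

d = 1/p = 1000/3.01 mas = 332.2 pc
M = m − 5 log₁₀ d + 5 = 0.65 − 5·2.5214 + 5 = -6.957
M − M_☉ = -6.957 − 4.83 = -11.787
L/L_☉ = 10^(−0.4 × -11.787) = 51860

L/L_☉ ≈ 51900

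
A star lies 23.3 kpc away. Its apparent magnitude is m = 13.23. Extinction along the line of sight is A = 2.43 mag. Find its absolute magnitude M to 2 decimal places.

M ≈ -6.04

d = 23.3 kpc = 23300 pc
5 log₁₀(d/10 pc) = 5 log₁₀(23300) − 5 = 16.837
M = m − 5 log₁₀(d/10) − A = 13.23 − 16.837 − 2.43 = -6.037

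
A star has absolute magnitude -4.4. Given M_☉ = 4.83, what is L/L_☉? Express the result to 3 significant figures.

M − M_☉ = -4.4 − 4.83 = -9.230
L/L_☉ = 10^(−0.4 (M − M_☉)) = 10^3.692 = 4920

L/L_☉ ≈ 4920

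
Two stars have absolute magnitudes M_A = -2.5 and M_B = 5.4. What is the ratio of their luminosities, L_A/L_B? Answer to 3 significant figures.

L_A/L_B ≈ 1450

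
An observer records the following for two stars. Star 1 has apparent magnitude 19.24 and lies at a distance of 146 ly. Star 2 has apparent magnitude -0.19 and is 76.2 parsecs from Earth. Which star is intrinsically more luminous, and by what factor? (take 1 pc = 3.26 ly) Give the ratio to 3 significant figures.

Star 1: d = 146 ly / 3.26 = 44.79 pc
Star 1: M = m − 5 log₁₀ d + 5 = 19.24 − 5·1.6511 + 5 = 15.984
Star 2: M = m − 5 log₁₀ d + 5 = -0.19 − 5·1.8820 + 5 = -4.600
ΔM = M_1 − M_2 = 15.984 − (-4.600) = 20.584; smaller M is more luminous → Star 2.
L ratio = 10^(0.4 |ΔM|) = 10^8.234 = 1.713×10^8

Star 2 is more luminous, by a factor of 1.71×10^8.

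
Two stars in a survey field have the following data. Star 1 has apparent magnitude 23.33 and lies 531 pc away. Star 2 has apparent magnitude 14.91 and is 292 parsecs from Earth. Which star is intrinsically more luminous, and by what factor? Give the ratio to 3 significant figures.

Star 2 is more luminous, by a factor of 706.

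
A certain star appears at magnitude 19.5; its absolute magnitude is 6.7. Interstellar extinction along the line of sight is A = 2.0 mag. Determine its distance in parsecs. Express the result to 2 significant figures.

d ≈ 1400 pc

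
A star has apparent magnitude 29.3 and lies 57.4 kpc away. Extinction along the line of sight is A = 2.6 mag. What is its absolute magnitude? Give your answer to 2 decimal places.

M ≈ 7.91

d = 57.4 kpc = 57400 pc
5 log₁₀(d/10 pc) = 5 log₁₀(57400) − 5 = 18.795
M = m − 5 log₁₀(d/10) − A = 29.3 − 18.795 − 2.6 = 7.905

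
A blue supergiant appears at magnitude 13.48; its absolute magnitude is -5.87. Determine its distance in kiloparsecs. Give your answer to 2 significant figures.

d ≈ 74 kpc

Distance modulus: m − M = 13.48 − (-5.87) = 19.350
m − M = 5 log₁₀ d − 5
log₁₀ d = (m − M)/5 + 1 = 4.8700
d = 10^4.8700 = 74130 pc
= 74.13 kpc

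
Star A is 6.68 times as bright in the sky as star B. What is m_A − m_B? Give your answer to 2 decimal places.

m_A − m_B ≈ -2.06

Pogson: Δm = −2.5 log₁₀(ratio) = −2.5 log₁₀(6.68) = −2.5 × 0.8248 = -2.062
Star A is brighter, so it has the smaller magnitude: the difference is negative.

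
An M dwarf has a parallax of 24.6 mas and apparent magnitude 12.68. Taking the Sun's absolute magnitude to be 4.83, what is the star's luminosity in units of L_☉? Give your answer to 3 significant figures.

L/L_☉ ≈ 0.0120

d = 1/p = 1000/24.6 mas = 40.65 pc
M = m − 5 log₁₀ d + 5 = 12.68 − 5·1.6091 + 5 = 9.635
M − M_☉ = 9.635 − 4.83 = 4.805
L/L_☉ = 10^(−0.4 × 4.805) = 0.01197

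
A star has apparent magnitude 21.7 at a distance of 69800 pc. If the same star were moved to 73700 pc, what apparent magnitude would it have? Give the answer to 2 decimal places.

m ≈ 21.82

Flux ∝ 1/d², so Δm = 5 log₁₀(d₂/d₁) = 5 log₁₀(73700/69800) = 0.118
m₂ = m₁ + Δm = 21.7 + (0.118) = 21.818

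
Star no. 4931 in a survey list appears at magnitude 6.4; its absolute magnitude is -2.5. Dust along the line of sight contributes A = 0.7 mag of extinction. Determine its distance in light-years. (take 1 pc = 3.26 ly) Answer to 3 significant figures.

d ≈ 1420 ly

m − M = 5 log₁₀(d/10 pc) + A  ⇒  6.4 − (-2.5) − 0.7 = 5 log₁₀(d/10)
8.200 = 5 log₁₀(d/10)
log₁₀ d = (m − M − A)/5 + 1 = 2.6400
d = 10^2.6400 = 436.5 pc
= 1423 ly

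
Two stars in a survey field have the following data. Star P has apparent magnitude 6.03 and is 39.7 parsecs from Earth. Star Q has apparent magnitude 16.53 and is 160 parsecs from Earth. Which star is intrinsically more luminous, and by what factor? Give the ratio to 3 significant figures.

Star P is more luminous, by a factor of 976.

Star P: M = m − 5 log₁₀ d + 5 = 6.03 − 5·1.5988 + 5 = 3.036
Star Q: M = m − 5 log₁₀ d + 5 = 16.53 − 5·2.2041 + 5 = 10.509
ΔM = M_P − M_Q = 3.036 − (10.509) = -7.473; smaller M is more luminous → Star P.
L ratio = 10^(0.4 |ΔM|) = 10^2.989 = 975.8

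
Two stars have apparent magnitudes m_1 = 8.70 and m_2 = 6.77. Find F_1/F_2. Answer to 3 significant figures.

Magnitude difference = 1.93
Flux ratio = 10^(−0.4 Δm) = 10^(−0.4 × 1.93) = 10^-0.772 = 0.1690

F_1/F_2 ≈ 0.169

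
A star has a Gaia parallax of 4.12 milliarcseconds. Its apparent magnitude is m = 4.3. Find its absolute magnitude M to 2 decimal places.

M ≈ -2.63

p = 4.12 mas = 4.12×10^-3″ → d = 1/p = 242.7 pc
5 log₁₀(d/10 pc) = 5 log₁₀(242.7) − 5 = 6.926
M = m − 5 log₁₀(d/10) = 4.3 − 6.926 = -2.626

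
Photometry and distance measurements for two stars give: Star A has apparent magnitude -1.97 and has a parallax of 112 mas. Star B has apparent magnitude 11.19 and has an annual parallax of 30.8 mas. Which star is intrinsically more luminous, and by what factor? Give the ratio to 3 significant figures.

Star A is more luminous, by a factor of 13900.

Star A: p = 112 mas = 0.112″ → d = 1/p = 8.929 pc
Star A: M = m − 5 log₁₀ d + 5 = -1.97 − 5·0.9508 + 5 = -1.724
Star B: p = 30.8 mas = 0.0308″ → d = 1/p = 32.47 pc
Star B: M = m − 5 log₁₀ d + 5 = 11.19 − 5·1.5114 + 5 = 8.633
ΔM = M_A − M_B = -1.724 − (8.633) = -10.357; smaller M is more luminous → Star A.
L ratio = 10^(0.4 |ΔM|) = 10^4.143 = 13890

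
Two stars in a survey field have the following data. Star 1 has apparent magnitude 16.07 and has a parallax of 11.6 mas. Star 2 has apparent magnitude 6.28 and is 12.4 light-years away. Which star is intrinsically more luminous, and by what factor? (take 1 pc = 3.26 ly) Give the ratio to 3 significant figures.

Star 2 is more luminous, by a factor of 16.0.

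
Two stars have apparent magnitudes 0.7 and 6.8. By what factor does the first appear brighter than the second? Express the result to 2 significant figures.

Δm = 0.7 − (6.8) = -6.1
Flux ratio = 10^(−0.4 Δm) = 10^(−0.4 × -6.1) = 10^2.440 = 275.4

280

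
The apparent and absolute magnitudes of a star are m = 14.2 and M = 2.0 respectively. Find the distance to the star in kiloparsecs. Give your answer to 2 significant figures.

μ = m − M = 12.200
m − M = 5 log₁₀ d − 5
log₁₀ d = (m − M)/5 + 1 = 3.4400
d = 10^3.4400 = 2754 pc
= 2.754 kpc

d ≈ 2.8 kpc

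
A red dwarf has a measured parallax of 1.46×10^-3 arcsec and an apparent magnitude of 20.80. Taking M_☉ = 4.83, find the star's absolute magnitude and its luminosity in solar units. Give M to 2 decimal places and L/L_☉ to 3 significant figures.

M ≈ 11.62; L/L_☉ ≈ 1.92×10^-3

d = 1/p = 1/1.46×10^-3″ = 684.9 pc
M = m − 5 log₁₀ d + 5 = 20.80 − 5·2.8356 + 5 = 11.622
M − M_☉ = 11.622 − 4.83 = 6.792
L/L_☉ = 10^(−0.4 × 6.792) = 1.920×10^-3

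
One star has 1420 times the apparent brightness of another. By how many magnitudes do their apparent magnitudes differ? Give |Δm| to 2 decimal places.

Pogson: Δm = −2.5 log₁₀(ratio) = −2.5 log₁₀(1420) = −2.5 × 3.1523 = -7.881

|Δm| ≈ 7.88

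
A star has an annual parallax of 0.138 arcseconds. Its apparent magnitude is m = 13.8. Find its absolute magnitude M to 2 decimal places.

M ≈ 14.50

d = 1/p = 1/0.138″ = 7.246 pc
5 log₁₀(d/10 pc) = 5 log₁₀(7.246) − 5 = -0.699
M = m − 5 log₁₀(d/10) = 13.8 + 0.699 = 14.499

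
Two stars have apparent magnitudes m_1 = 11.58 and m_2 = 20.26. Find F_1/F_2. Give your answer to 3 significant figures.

F_1/F_2 ≈ 2960

Δm = 11.58 − (20.26) = -8.68
Flux ratio = 10^(−0.4 Δm) = 10^(−0.4 × -8.68) = 10^3.472 = 2965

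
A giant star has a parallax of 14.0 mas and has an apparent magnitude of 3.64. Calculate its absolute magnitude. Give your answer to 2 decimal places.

p = 14.0 mas = 0.0140″ → d = 1/p = 71.43 pc
5 log₁₀(d/10 pc) = 5 log₁₀(71.43) − 5 = 4.269
M = m − 5 log₁₀(d/10) = 3.64 − 4.269 = -0.629

M ≈ -0.63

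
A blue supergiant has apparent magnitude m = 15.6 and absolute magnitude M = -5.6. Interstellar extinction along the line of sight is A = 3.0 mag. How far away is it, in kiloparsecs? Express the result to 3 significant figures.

d ≈ 43.7 kpc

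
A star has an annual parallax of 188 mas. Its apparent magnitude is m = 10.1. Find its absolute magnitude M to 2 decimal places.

p = 188 mas = 0.188″ → d = 1/p = 5.319 pc
5 log₁₀(d/10 pc) = 5 log₁₀(5.319) − 5 = -1.371
M = m − 5 log₁₀(d/10) = 10.1 + 1.371 = 11.471

M ≈ 11.47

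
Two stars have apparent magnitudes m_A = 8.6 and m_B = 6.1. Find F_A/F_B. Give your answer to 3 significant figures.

Δm = 8.6 − (6.1) = 2.5
Flux ratio = 10^(−0.4 Δm) = 10^(−0.4 × 2.5) = 10^-1.000 = 0.1000

F_A/F_B ≈ 0.100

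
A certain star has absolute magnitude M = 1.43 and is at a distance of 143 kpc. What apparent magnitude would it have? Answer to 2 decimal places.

d = 143 kpc = 143000 pc
m = M + 5 log₁₀ d − 5 = 1.43 + 5·5.1553 − 5 = 22.207

m ≈ 22.21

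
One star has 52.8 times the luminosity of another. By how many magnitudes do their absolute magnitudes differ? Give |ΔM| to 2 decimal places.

Pogson: ΔM = −2.5 log₁₀(ratio) = −2.5 log₁₀(52.8) = −2.5 × 1.7226 = -4.307

|ΔM| ≈ 4.31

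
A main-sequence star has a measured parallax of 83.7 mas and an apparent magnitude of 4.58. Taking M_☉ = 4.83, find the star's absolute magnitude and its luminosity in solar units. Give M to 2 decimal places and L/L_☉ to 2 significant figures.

M ≈ 4.19; L/L_☉ ≈ 1.8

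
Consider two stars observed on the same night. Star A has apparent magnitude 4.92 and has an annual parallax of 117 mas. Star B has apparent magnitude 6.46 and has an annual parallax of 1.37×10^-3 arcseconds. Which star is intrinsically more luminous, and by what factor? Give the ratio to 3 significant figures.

Star A: p = 117 mas = 0.117″ → d = 1/p = 8.547 pc
Star A: M = m − 5 log₁₀ d + 5 = 4.92 − 5·0.9318 + 5 = 5.261
Star B: d = 1/p = 1/1.37×10^-3″ = 729.9 pc
Star B: M = m − 5 log₁₀ d + 5 = 6.46 − 5·2.8633 + 5 = -2.856
ΔM = M_A − M_B = 5.261 − (-2.856) = 8.117; smaller M is more luminous → Star B.
L ratio = 10^(0.4 |ΔM|) = 10^3.247 = 1766

Star B is more luminous, by a factor of 1770.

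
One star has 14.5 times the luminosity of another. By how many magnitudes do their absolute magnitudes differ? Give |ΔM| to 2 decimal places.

|ΔM| ≈ 2.90

Pogson: ΔM = −2.5 log₁₀(ratio) = −2.5 log₁₀(14.5) = −2.5 × 1.1614 = -2.903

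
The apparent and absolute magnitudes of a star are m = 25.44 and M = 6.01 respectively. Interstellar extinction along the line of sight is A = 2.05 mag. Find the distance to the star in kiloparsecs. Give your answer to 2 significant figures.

m − M = 5 log₁₀(d/10 pc) + A  ⇒  25.44 − (6.01) − 2.05 = 5 log₁₀(d/10)
17.380 = 5 log₁₀(d/10)
log₁₀ d = (m − M − A)/5 + 1 = 4.4760
d = 10^4.4760 = 29920 pc
= 29.92 kpc

d ≈ 30 kpc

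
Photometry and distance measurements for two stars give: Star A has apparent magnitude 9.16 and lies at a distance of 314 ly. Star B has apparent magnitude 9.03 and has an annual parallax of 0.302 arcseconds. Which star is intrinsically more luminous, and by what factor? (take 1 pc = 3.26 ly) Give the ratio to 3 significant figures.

Star A is more luminous, by a factor of 751.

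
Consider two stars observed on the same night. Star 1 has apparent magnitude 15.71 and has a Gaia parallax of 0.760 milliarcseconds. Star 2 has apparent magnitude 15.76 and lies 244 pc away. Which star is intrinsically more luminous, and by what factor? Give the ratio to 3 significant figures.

Star 1 is more luminous, by a factor of 30.5.

Star 1: p = 0.760 mas = 7.60×10^-4″ → d = 1/p = 1316 pc
Star 1: M = m − 5 log₁₀ d + 5 = 15.71 − 5·3.1192 + 5 = 5.114
Star 2: M = m − 5 log₁₀ d + 5 = 15.76 − 5·2.3874 + 5 = 8.823
ΔM = M_1 − M_2 = 5.114 − (8.823) = -3.709; smaller M is more luminous → Star 1.
L ratio = 10^(0.4 |ΔM|) = 10^1.484 = 30.45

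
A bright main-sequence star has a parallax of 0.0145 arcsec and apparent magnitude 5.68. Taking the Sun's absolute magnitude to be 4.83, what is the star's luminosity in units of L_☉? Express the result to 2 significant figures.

d = 1/p = 1/0.0145″ = 68.97 pc
M = m − 5 log₁₀ d + 5 = 5.68 − 5·1.8386 + 5 = 1.487
M − M_☉ = 1.487 − 4.83 = -3.343
L/L_☉ = 10^(−0.4 × -3.343) = 21.74

L/L_☉ ≈ 22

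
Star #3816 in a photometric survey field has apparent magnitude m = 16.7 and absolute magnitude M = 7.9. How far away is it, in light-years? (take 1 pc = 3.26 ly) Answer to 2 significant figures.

Distance modulus: m − M = 16.7 − (7.9) = 8.800
m − M = 5 log₁₀ d − 5
log₁₀ d = (m − M)/5 + 1 = 2.7600
d = 10^2.7600 = 575.4 pc
= 1876 ly

d ≈ 1900 ly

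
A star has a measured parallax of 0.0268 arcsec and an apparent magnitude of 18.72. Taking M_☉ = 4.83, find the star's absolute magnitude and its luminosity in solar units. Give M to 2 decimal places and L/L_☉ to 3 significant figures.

d = 1/p = 1/0.0268″ = 37.31 pc
M = m − 5 log₁₀ d + 5 = 18.72 − 5·1.5719 + 5 = 15.861
M − M_☉ = 15.861 − 4.83 = 11.031
L/L_☉ = 10^(−0.4 × 11.031) = 3.870×10^-5

M ≈ 15.86; L/L_☉ ≈ 3.87×10^-5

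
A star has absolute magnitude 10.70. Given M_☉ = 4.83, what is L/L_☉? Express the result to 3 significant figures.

M − M_☉ = 10.70 − 4.83 = 5.870
L/L_☉ = 10^(−0.4 (M − M_☉)) = 10^-2.348 = 4.487×10^-3

L/L_☉ ≈ 4.49×10^-3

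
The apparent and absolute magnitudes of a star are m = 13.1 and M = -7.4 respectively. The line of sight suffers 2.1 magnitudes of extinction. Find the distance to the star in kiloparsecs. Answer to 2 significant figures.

d ≈ 48 kpc

m − M = 5 log₁₀(d/10 pc) + A  ⇒  13.1 − (-7.4) − 2.1 = 5 log₁₀(d/10)
18.400 = 5 log₁₀(d/10)
log₁₀ d = (m − M − A)/5 + 1 = 4.6800
d = 10^4.6800 = 47860 pc
= 47.86 kpc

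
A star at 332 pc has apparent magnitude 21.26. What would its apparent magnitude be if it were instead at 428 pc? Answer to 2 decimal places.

Flux ∝ 1/d², so Δm = 5 log₁₀(d₂/d₁) = 5 log₁₀(428/332) = 0.552
m₂ = m₁ + Δm = 21.26 + (0.552) = 21.812

m ≈ 21.81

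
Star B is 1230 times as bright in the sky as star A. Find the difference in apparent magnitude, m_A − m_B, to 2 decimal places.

m_A − m_B ≈ 7.72

Pogson: Δm = −2.5 log₁₀(ratio) = −2.5 log₁₀(1230) = −2.5 × 3.0899 = -7.725
Star B is brighter so has the smaller magnitude: m_A − m_B is positive.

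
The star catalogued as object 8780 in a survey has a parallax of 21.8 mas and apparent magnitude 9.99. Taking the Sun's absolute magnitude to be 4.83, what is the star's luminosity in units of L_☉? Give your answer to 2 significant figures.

d = 1/p = 1000/21.8 mas = 45.87 pc
M = m − 5 log₁₀ d + 5 = 9.99 − 5·1.6615 + 5 = 6.682
M − M_☉ = 6.682 − 4.83 = 1.852
L/L_☉ = 10^(−0.4 × 1.852) = 0.1816

L/L_☉ ≈ 0.18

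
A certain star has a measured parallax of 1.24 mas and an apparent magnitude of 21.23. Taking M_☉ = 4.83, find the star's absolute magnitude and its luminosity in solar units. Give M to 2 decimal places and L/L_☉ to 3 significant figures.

M ≈ 11.70; L/L_☉ ≈ 1.79×10^-3

d = 1/p = 1000/1.24 mas = 806.5 pc
M = m − 5 log₁₀ d + 5 = 21.23 − 5·2.9066 + 5 = 11.697
M − M_☉ = 11.697 − 4.83 = 6.867
L/L_☉ = 10^(−0.4 × 6.867) = 1.791×10^-3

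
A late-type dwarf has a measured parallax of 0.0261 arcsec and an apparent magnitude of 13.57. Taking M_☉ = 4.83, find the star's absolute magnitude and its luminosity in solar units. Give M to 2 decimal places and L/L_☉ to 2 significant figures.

M ≈ 10.65; L/L_☉ ≈ 4.7×10^-3

d = 1/p = 1/0.0261″ = 38.31 pc
M = m − 5 log₁₀ d + 5 = 13.57 − 5·1.5834 + 5 = 10.653
M − M_☉ = 10.653 − 4.83 = 5.823
L/L_☉ = 10^(−0.4 × 5.823) = 4.685×10^-3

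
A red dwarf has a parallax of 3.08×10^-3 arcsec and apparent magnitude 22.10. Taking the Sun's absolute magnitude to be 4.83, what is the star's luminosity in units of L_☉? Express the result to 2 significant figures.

d = 1/p = 1/3.08×10^-3″ = 324.7 pc
M = m − 5 log₁₀ d + 5 = 22.10 − 5·2.5114 + 5 = 14.543
M − M_☉ = 14.543 − 4.83 = 9.713
L/L_☉ = 10^(−0.4 × 9.713) = 1.303×10^-4

L/L_☉ ≈ 1.3×10^-4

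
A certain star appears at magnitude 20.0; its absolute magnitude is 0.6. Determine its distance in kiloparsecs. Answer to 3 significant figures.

d ≈ 75.9 kpc

μ = m − M = 19.400
m − M = 5 log₁₀ d − 5
log₁₀ d = (m − M)/5 + 1 = 4.8800
d = 10^4.8800 = 75860 pc
= 75.86 kpc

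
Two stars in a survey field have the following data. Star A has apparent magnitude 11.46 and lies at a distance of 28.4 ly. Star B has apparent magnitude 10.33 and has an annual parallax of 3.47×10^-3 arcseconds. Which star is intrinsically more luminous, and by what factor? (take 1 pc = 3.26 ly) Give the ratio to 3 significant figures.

Star B is more luminous, by a factor of 3100.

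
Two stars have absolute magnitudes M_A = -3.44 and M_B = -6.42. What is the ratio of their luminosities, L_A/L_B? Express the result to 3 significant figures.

L_A/L_B ≈ 0.0643

ΔM = M_A − M_B = 2.98
L_A/L_B = 10^(−0.4 ΔM) = 10^-1.192 = 0.06427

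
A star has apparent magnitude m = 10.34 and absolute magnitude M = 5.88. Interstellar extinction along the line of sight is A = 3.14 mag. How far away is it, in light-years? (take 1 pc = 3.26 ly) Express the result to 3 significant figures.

m − M = 5 log₁₀(d/10 pc) + A  ⇒  10.34 − (5.88) − 3.14 = 5 log₁₀(d/10)
1.320 = 5 log₁₀(d/10)
log₁₀ d = (m − M − A)/5 + 1 = 1.2640
d = 10^1.2640 = 18.37 pc
= 59.87 ly

d ≈ 59.9 ly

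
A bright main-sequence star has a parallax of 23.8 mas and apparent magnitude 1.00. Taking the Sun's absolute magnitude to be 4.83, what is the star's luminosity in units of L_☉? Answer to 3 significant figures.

L/L_☉ ≈ 601

d = 1/p = 1000/23.8 mas = 42.02 pc
M = m − 5 log₁₀ d + 5 = 1.00 − 5·1.6234 + 5 = -2.117
M − M_☉ = -2.117 − 4.83 = -6.947
L/L_☉ = 10^(−0.4 × -6.947) = 601.0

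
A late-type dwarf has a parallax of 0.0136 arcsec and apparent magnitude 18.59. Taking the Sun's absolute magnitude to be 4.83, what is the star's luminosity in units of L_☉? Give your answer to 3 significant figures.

L/L_☉ ≈ 1.69×10^-4

d = 1/p = 1/0.0136″ = 73.53 pc
M = m − 5 log₁₀ d + 5 = 18.59 − 5·1.8665 + 5 = 14.258
M − M_☉ = 14.258 − 4.83 = 9.428
L/L_☉ = 10^(−0.4 × 9.428) = 1.694×10^-4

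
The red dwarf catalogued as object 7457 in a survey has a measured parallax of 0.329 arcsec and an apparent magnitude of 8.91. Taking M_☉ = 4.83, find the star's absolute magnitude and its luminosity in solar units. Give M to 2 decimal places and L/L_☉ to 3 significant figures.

d = 1/p = 1/0.329″ = 3.040 pc
M = m − 5 log₁₀ d + 5 = 8.91 − 5·0.4828 + 5 = 11.496
M − M_☉ = 11.496 − 4.83 = 6.666
L/L_☉ = 10^(−0.4 × 6.666) = 2.156×10^-3

M ≈ 11.50; L/L_☉ ≈ 2.16×10^-3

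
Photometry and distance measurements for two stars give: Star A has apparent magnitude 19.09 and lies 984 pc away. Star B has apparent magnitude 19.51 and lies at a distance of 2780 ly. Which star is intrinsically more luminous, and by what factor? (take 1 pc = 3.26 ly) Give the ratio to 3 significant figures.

Star A: M = m − 5 log₁₀ d + 5 = 19.09 − 5·2.9930 + 5 = 9.125
Star B: d = 2780 ly / 3.26 = 852.8 pc
Star B: M = m − 5 log₁₀ d + 5 = 19.51 − 5·2.9308 + 5 = 9.856
ΔM = M_A − M_B = 9.125 − (9.856) = -0.731; smaller M is more luminous → Star A.
L ratio = 10^(0.4 |ΔM|) = 10^0.292 = 1.960

Star A is more luminous, by a factor of 1.96.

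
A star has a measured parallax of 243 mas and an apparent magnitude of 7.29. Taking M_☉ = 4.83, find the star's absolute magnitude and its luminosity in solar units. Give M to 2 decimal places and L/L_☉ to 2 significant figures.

M ≈ 9.22; L/L_☉ ≈ 0.018

d = 1/p = 1000/243 mas = 4.115 pc
M = m − 5 log₁₀ d + 5 = 7.29 − 5·0.6144 + 5 = 9.218
M − M_☉ = 9.218 − 4.83 = 4.388
L/L_☉ = 10^(−0.4 × 4.388) = 0.01757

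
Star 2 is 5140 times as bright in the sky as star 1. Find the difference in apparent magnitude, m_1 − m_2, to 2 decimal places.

Pogson: Δm = −2.5 log₁₀(ratio) = −2.5 log₁₀(5140) = −2.5 × 3.7110 = -9.277
Star 2 is brighter so has the smaller magnitude: m_1 − m_2 is positive.

m_1 − m_2 ≈ 9.28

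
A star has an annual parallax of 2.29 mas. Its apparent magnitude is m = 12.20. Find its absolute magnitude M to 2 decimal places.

p = 2.29 mas = 2.29×10^-3″ → d = 1/p = 436.7 pc
5 log₁₀(d/10 pc) = 5 log₁₀(436.7) − 5 = 8.201
M = m − 5 log₁₀(d/10) = 12.20 − 8.201 = 3.999

M ≈ 4.00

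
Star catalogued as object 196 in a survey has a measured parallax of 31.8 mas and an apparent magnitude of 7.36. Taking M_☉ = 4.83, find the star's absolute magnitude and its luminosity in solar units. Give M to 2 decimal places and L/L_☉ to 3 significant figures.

d = 1/p = 1000/31.8 mas = 31.45 pc
M = m − 5 log₁₀ d + 5 = 7.36 − 5·1.4976 + 5 = 4.872
M − M_☉ = 4.872 − 4.83 = 0.042
L/L_☉ = 10^(−0.4 × 0.042) = 0.9619

M ≈ 4.87; L/L_☉ ≈ 0.962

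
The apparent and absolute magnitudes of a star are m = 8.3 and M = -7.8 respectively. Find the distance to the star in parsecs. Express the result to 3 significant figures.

d ≈ 16600 pc

μ = m − M = 16.100
m − M = 5 log₁₀ d − 5
log₁₀ d = (m − M)/5 + 1 = 4.2200
d = 10^4.2200 = 16600 pc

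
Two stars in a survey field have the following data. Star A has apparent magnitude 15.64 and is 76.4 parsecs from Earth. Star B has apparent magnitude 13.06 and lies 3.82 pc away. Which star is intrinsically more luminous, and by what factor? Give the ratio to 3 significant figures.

Star A is more luminous, by a factor of 37.2.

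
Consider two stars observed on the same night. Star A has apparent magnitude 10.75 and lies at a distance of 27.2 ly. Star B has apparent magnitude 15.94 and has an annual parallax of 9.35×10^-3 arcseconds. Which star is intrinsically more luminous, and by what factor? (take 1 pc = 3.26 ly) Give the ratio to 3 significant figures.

Star B is more luminous, by a factor of 1.38.

Star A: d = 27.2 ly / 3.26 = 8.344 pc
Star A: M = m − 5 log₁₀ d + 5 = 10.75 − 5·0.9214 + 5 = 11.143
Star B: d = 1/p = 1/9.35×10^-3″ = 107.0 pc
Star B: M = m − 5 log₁₀ d + 5 = 15.94 − 5·2.0292 + 5 = 10.794
ΔM = M_A − M_B = 11.143 − (10.794) = 0.349; smaller M is more luminous → Star B.
L ratio = 10^(0.4 |ΔM|) = 10^0.140 = 1.379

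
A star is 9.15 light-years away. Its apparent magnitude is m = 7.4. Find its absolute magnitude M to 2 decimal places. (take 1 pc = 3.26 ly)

d = 9.15 ly / 3.26 = 2.807 pc
5 log₁₀(d/10 pc) = 5 log₁₀(2.807) − 5 = -2.759
M = m − 5 log₁₀(d/10) = 7.4 + 2.759 = 10.159

M ≈ 10.16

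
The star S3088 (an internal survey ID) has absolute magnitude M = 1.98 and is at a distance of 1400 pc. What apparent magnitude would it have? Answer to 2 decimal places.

m ≈ 12.71

m = M + 5 log₁₀ d − 5 = 1.98 + 5·3.1461 − 5 = 12.711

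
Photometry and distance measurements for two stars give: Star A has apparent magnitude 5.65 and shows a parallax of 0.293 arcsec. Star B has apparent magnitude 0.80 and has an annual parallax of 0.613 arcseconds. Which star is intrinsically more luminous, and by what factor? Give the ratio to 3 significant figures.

Star A: d = 1/p = 1/0.293″ = 3.413 pc
Star A: M = m − 5 log₁₀ d + 5 = 5.65 − 5·0.5331 + 5 = 7.984
Star B: d = 1/p = 1/0.613″ = 1.631 pc
Star B: M = m − 5 log₁₀ d + 5 = 0.80 − 5·0.2125 + 5 = 4.737
ΔM = M_A − M_B = 7.984 − (4.737) = 3.247; smaller M is more luminous → Star B.
L ratio = 10^(0.4 |ΔM|) = 10^1.299 = 19.90

Star B is more luminous, by a factor of 19.9.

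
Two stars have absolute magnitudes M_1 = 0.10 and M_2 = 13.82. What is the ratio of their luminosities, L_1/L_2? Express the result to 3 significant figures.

ΔM = M_1 − M_2 = -13.72
L_1/L_2 = 10^(−0.4 ΔM) = 10^5.488 = 307600

L_1/L_2 ≈ 308000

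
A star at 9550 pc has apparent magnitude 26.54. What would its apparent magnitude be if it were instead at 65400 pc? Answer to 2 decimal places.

m ≈ 30.72

Flux ∝ 1/d², so Δm = 5 log₁₀(d₂/d₁) = 5 log₁₀(65400/9550) = 4.178
m₂ = m₁ + Δm = 26.54 + (4.178) = 30.718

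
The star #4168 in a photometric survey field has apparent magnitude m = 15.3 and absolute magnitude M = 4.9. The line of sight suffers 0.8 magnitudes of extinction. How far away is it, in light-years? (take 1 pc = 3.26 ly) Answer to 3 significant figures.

d ≈ 2710 ly

m − M = 5 log₁₀(d/10 pc) + A  ⇒  15.3 − (4.9) − 0.8 = 5 log₁₀(d/10)
9.600 = 5 log₁₀(d/10)
log₁₀ d = (m − M − A)/5 + 1 = 2.9200
d = 10^2.9200 = 831.8 pc
= 2712 ly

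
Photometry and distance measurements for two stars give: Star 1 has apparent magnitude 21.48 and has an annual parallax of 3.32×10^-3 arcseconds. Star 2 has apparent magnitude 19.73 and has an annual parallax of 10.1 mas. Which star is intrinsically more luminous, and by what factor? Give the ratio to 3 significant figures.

Star 1 is more luminous, by a factor of 1.85.

Star 1: d = 1/p = 1/3.32×10^-3″ = 301.2 pc
Star 1: M = m − 5 log₁₀ d + 5 = 21.48 − 5·2.4789 + 5 = 14.086
Star 2: p = 10.1 mas = 0.0101″ → d = 1/p = 99.01 pc
Star 2: M = m − 5 log₁₀ d + 5 = 19.73 − 5·1.9957 + 5 = 14.752
ΔM = M_1 − M_2 = 14.086 − (14.752) = -0.666; smaller M is more luminous → Star 1.
L ratio = 10^(0.4 |ΔM|) = 10^0.266 = 1.847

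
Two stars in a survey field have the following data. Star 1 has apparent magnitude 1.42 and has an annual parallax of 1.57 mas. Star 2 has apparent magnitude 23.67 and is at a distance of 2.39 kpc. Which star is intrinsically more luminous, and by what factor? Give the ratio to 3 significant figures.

Star 1 is more luminous, by a factor of 5.64×10^7.

Star 1: p = 1.57 mas = 1.57×10^-3″ → d = 1/p = 636.9 pc
Star 1: M = m − 5 log₁₀ d + 5 = 1.42 − 5·2.8041 + 5 = -7.601
Star 2: d = 2.39 kpc = 2390 pc
Star 2: M = m − 5 log₁₀ d + 5 = 23.67 − 5·3.3784 + 5 = 11.778
ΔM = M_1 − M_2 = -7.601 − (11.778) = -19.379; smaller M is more luminous → Star 1.
L ratio = 10^(0.4 |ΔM|) = 10^7.751 = 5.642×10^7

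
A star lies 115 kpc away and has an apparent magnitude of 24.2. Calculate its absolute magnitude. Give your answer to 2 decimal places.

M ≈ 3.90

d = 115 kpc = 115000 pc
5 log₁₀(d/10 pc) = 5 log₁₀(115000) − 5 = 20.303
M = m − 5 log₁₀(d/10) = 24.2 − 20.303 = 3.897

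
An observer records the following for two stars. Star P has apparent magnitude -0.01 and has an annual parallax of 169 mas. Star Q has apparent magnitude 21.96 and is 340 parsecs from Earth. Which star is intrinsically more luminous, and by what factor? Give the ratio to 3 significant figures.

Star P: p = 169 mas = 0.169″ → d = 1/p = 5.917 pc
Star P: M = m − 5 log₁₀ d + 5 = -0.01 − 5·0.7721 + 5 = 1.129
Star Q: M = m − 5 log₁₀ d + 5 = 21.96 − 5·2.5315 + 5 = 14.303
ΔM = M_P − M_Q = 1.129 − (14.303) = -13.173; smaller M is more luminous → Star P.
L ratio = 10^(0.4 |ΔM|) = 10^5.269 = 185900

Star P is more luminous, by a factor of 186000.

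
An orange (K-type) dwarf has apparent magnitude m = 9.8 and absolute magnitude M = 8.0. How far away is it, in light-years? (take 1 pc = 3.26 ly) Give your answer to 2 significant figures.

Distance modulus: m − M = 9.8 − (8.0) = 1.800
m − M = 5 log₁₀ d − 5
log₁₀ d = (m − M)/5 + 1 = 1.3600
d = 10^1.3600 = 22.91 pc
= 74.68 ly

d ≈ 75 ly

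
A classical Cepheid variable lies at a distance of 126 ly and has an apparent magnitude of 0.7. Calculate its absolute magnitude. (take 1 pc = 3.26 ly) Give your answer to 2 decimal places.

M ≈ -2.24

d = 126 ly / 3.26 = 38.65 pc
5 log₁₀(d/10 pc) = 5 log₁₀(38.65) − 5 = 2.936
M = m − 5 log₁₀(d/10) = 0.7 − 2.936 = -2.236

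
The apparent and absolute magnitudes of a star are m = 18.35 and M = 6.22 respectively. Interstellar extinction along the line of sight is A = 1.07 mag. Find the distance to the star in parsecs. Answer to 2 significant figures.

m − M = 5 log₁₀(d/10 pc) + A  ⇒  18.35 − (6.22) − 1.07 = 5 log₁₀(d/10)
11.060 = 5 log₁₀(d/10)
log₁₀ d = (m − M − A)/5 + 1 = 3.2120
d = 10^3.2120 = 1629 pc

d ≈ 1600 pc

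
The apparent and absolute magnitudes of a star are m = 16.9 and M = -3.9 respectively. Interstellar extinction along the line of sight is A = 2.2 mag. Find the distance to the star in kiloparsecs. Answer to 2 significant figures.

m − M = 5 log₁₀(d/10 pc) + A  ⇒  16.9 − (-3.9) − 2.2 = 5 log₁₀(d/10)
18.600 = 5 log₁₀(d/10)
log₁₀ d = (m − M − A)/5 + 1 = 4.7200
d = 10^4.7200 = 52480 pc
= 52.48 kpc

d ≈ 52 kpc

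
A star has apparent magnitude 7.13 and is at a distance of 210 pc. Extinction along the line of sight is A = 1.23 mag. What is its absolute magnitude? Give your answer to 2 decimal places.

5 log₁₀(d/10 pc) = 5 log₁₀(210.0) − 5 = 6.611
M = m − 5 log₁₀(d/10) − A = 7.13 − 6.611 − 1.23 = -0.711

M ≈ -0.71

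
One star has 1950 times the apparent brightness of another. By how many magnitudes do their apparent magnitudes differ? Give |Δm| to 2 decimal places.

|Δm| ≈ 8.23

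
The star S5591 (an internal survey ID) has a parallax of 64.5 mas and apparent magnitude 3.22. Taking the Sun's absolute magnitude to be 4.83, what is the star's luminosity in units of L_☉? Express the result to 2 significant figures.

L/L_☉ ≈ 11

d = 1/p = 1000/64.5 mas = 15.50 pc
M = m − 5 log₁₀ d + 5 = 3.22 − 5·1.1904 + 5 = 2.268
M − M_☉ = 2.268 − 4.83 = -2.562
L/L_☉ = 10^(−0.4 × -2.562) = 10.59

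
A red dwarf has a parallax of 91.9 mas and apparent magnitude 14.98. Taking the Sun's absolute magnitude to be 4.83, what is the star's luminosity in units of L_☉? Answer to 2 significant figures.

L/L_☉ ≈ 1.0×10^-4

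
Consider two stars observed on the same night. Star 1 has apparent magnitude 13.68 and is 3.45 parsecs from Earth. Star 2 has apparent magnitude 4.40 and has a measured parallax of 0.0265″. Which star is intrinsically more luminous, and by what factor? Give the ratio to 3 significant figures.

Star 1: M = m − 5 log₁₀ d + 5 = 13.68 − 5·0.5378 + 5 = 15.991
Star 2: d = 1/p = 1/0.0265″ = 37.74 pc
Star 2: M = m − 5 log₁₀ d + 5 = 4.40 − 5·1.5768 + 5 = 1.516
ΔM = M_1 − M_2 = 15.991 − (1.516) = 14.475; smaller M is more luminous → Star 2.
L ratio = 10^(0.4 |ΔM|) = 10^5.790 = 616400

Star 2 is more luminous, by a factor of 616000.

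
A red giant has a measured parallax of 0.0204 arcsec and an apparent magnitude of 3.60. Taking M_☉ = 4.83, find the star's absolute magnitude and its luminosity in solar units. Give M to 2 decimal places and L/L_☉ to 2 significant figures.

M ≈ 0.15; L/L_☉ ≈ 75

d = 1/p = 1/0.0204″ = 49.02 pc
M = m − 5 log₁₀ d + 5 = 3.60 − 5·1.6904 + 5 = 0.148
M − M_☉ = 0.148 − 4.83 = -4.682
L/L_☉ = 10^(−0.4 × -4.682) = 74.60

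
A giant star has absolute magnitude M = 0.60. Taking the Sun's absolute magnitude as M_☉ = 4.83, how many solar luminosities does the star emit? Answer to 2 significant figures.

L/L_☉ ≈ 49

M − M_☉ = 0.60 − 4.83 = -4.230
L/L_☉ = 10^(−0.4 (M − M_☉)) = 10^1.692 = 49.20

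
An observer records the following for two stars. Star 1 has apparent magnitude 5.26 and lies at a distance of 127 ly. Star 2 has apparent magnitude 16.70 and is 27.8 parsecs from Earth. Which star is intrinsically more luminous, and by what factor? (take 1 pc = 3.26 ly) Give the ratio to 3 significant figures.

Star 1: d = 127 ly / 3.26 = 38.96 pc
Star 1: M = m − 5 log₁₀ d + 5 = 5.26 − 5·1.5906 + 5 = 2.307
Star 2: M = m − 5 log₁₀ d + 5 = 16.70 − 5·1.4440 + 5 = 14.480
ΔM = M_1 − M_2 = 2.307 − (14.480) = -12.173; smaller M is more luminous → Star 1.
L ratio = 10^(0.4 |ΔM|) = 10^4.869 = 73970

Star 1 is more luminous, by a factor of 74000.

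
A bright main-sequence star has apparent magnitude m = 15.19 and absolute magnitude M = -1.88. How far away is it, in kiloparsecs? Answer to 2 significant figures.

Distance modulus: m − M = 15.19 − (-1.88) = 17.070
m − M = 5 log₁₀ d − 5
log₁₀ d = (m − M)/5 + 1 = 4.4140
d = 10^4.4140 = 25940 pc
= 25.94 kpc

d ≈ 26 kpc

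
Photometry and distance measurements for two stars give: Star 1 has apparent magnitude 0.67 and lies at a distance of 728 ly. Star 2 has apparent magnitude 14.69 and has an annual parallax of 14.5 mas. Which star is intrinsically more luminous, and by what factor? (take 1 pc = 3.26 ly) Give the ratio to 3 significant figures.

Star 1 is more luminous, by a factor of 4.25×10^6.

Star 1: d = 728 ly / 3.26 = 223.3 pc
Star 1: M = m − 5 log₁₀ d + 5 = 0.67 − 5·2.3489 + 5 = -6.075
Star 2: p = 14.5 mas = 0.0145″ → d = 1/p = 68.97 pc
Star 2: M = m − 5 log₁₀ d + 5 = 14.69 − 5·1.8386 + 5 = 10.497
ΔM = M_1 − M_2 = -6.075 − (10.497) = -16.571; smaller M is more luminous → Star 1.
L ratio = 10^(0.4 |ΔM|) = 10^6.629 = 4.252×10^6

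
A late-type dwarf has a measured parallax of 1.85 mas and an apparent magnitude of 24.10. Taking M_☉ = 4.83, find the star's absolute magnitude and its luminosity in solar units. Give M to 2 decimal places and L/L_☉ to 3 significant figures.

d = 1/p = 1000/1.85 mas = 540.5 pc
M = m − 5 log₁₀ d + 5 = 24.10 − 5·2.7328 + 5 = 15.436
M − M_☉ = 15.436 − 4.83 = 10.606
L/L_☉ = 10^(−0.4 × 10.606) = 5.723×10^-5

M ≈ 15.44; L/L_☉ ≈ 5.72×10^-5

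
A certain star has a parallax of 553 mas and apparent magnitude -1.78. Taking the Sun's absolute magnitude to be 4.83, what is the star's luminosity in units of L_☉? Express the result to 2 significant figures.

L/L_☉ ≈ 14

d = 1/p = 1000/553 mas = 1.808 pc
M = m − 5 log₁₀ d + 5 = -1.78 − 5·0.2573 + 5 = 1.934
M − M_☉ = 1.934 − 4.83 = -2.896
L/L_☉ = 10^(−0.4 × -2.896) = 14.41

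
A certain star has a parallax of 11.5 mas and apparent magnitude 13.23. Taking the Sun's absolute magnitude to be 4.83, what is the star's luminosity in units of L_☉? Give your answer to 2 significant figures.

L/L_☉ ≈ 0.033

d = 1/p = 1000/11.5 mas = 86.96 pc
M = m − 5 log₁₀ d + 5 = 13.23 − 5·1.9393 + 5 = 8.533
M − M_☉ = 8.533 − 4.83 = 3.703
L/L_☉ = 10^(−0.4 × 3.703) = 0.03301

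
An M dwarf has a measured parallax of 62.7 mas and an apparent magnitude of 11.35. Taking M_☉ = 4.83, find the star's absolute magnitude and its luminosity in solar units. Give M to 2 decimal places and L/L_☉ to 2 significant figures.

M ≈ 10.34; L/L_☉ ≈ 6.3×10^-3

d = 1/p = 1000/62.7 mas = 15.95 pc
M = m − 5 log₁₀ d + 5 = 11.35 − 5·1.2027 + 5 = 10.336
M − M_☉ = 10.336 − 4.83 = 5.506
L/L_☉ = 10^(−0.4 × 5.506) = 6.273×10^-3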